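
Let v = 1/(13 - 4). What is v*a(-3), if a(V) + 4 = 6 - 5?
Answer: -1/3 ≈ -0.33333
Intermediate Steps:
a(V) = -3 (a(V) = -4 + (6 - 5) = -4 + 1 = -3)
v = 1/9 ≈ 0.11111
v*a(-3) = (1/9)*(-3) = -1/3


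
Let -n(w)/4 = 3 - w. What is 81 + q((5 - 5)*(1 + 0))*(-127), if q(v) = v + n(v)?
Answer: 1605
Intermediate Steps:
n(w) = -12 + 4*w (n(w) = -4*(3 - w) = -12 + 4*w)
q(v) = -12 + 5*v (q(v) = v + (-12 + 4*v) = -12 + 5*v)
81 + q((5 - 5)*(1 + 0))*(-127) = 81 + (-12 + 5*((5 - 5)*(1 + 0)))*(-127) = 81 + (-12 + 5*(0*1))*(-127) = 81 + (-12 + 5*0)*(-127) = 81 + (-12 + 0)*(-127) = 81 - 12*(-127) = 81 + 1524 = 1605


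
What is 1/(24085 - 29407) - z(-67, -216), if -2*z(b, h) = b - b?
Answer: -1/5322 ≈ -0.00018790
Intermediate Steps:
z(b, h) = 0 (z(b, h) = -(b - b)/2 = -½*0 = 0)
1/(24085 - 29407) - z(-67, -216) = 1/(24085 - 29407) - 1*0 = 1/(-5322) + 0 = -1/5322 + 0 = -1/5322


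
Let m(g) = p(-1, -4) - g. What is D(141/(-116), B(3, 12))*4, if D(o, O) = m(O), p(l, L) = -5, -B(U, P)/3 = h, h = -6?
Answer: -92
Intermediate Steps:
B(U, P) = 18 (B(U, P) = -3*(-6) = 18)
m(g) = -5 - g
D(o, O) = -5 - O
D(141/(-116), B(3, 12))*4 = (-5 - 1*18)*4 = (-5 - 18)*4 = -23*4 = -92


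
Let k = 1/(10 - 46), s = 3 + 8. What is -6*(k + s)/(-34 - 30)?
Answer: 395/384 ≈ 1.0286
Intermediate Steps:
s = 11
k = -1/36 (k = 1/(-36) = -1/36 ≈ -0.027778)
-6*(k + s)/(-34 - 30) = -6*(-1/36 + 11)/(-34 - 30) = -395/(6*(-64)) = -395*(-1)/(6*64) = -6*(-395/2304) = 395/384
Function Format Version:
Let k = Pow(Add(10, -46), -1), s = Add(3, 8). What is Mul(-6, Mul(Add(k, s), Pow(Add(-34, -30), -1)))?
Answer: Rational(395, 384) ≈ 1.0286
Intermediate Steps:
s = 11
k = Rational(-1, 36) (k = Pow(-36, -1) = Rational(-1, 36) ≈ -0.027778)
Mul(-6, Mul(Add(k, s), Pow(Add(-34, -30), -1))) = Mul(-6, Mul(Add(Rational(-1, 36), 11), Pow(Add(-34, -30), -1))) = Mul(-6, Mul(Rational(395, 36), Pow(-64, -1))) = Mul(-6, Mul(Rational(395, 36), Rational(-1, 64))) = Mul(-6, Rational(-395, 2304)) = Rational(395, 384)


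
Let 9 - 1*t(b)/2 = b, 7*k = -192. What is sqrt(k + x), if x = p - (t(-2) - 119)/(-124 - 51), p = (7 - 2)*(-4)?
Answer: 3*I*sqrt(6531)/35 ≈ 6.927*I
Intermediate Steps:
k = -192/7 (k = (1/7)*(-192) = -192/7 ≈ -27.429)
t(b) = 18 - 2*b
p = -20 (p = 5*(-4) = -20)
x = -3597/175 (x = -20 - ((18 - 2*(-2)) - 119)/(-124 - 51) = -20 - ((18 + 4) - 119)/(-175) = -20 - (22 - 119)*(-1)/175 = -20 - (-97)*(-1)/175 = -20 - 1*97/175 = -20 - 97/175 = -3597/175 ≈ -20.554)
sqrt(k + x) = sqrt(-192/7 - 3597/175) = sqrt(-8397/175) = 3*I*sqrt(6531)/35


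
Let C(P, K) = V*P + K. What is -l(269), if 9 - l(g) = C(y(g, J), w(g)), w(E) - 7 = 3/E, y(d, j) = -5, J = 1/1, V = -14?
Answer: 18295/269 ≈ 68.011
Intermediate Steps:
J = 1
w(E) = 7 + 3/E
C(P, K) = K - 14*P (C(P, K) = -14*P + K = K - 14*P)
l(g) = -68 - 3/g (l(g) = 9 - ((7 + 3/g) - 14*(-5)) = 9 - ((7 + 3/g) + 70) = 9 - (77 + 3/g) = 9 + (-77 - 3/g) = -68 - 3/g)
-l(269) = -(-68 - 3/269) = -1*(-18295/269) = 18295/269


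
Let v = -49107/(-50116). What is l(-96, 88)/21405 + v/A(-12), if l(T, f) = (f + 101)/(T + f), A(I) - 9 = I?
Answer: -234374957/715155320 ≈ -0.32773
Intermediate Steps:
v = 49107/50116 (v = -49107*(-1/50116) = 49107/50116 ≈ 0.97987)
A(I) = 9 + I
l(T, f) = (101 + f)/(T + f)
l(-96, 88)/21405 + v/A(-12) = ((101 + 88)/(-96 + 88))/21405 + 49107/(50116*(9 - 12)) = (189/(-8))*(1/21405) + (49107/50116)/(-3) = -⅛*189*(1/21405) + (49107/50116)*(-⅓) = -189/8*1/21405 - 16369/50116 = -63/57080 - 16369/50116 = -234374957/715155320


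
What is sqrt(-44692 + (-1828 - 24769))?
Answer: 267*I ≈ 267.0*I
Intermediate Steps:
sqrt(-44692 + (-1828 - 24769)) = sqrt(-44692 - 26597) = sqrt(-71289) = 267*I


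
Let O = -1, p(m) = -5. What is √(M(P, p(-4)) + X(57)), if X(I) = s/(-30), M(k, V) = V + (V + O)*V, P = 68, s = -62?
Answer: √6090/15 ≈ 5.2026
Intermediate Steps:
M(k, V) = V + V*(-1 + V) (M(k, V) = V + (V - 1)*V = V + (-1 + V)*V = V + V*(-1 + V))
X(I) = 31/15 (X(I) = -62/(-30) = -62*(-1/30) = 31/15)
√(M(P, p(-4)) + X(57)) = √((-5)² + 31/15) = √(25 + 31/15) = √(406/15) = √6090/15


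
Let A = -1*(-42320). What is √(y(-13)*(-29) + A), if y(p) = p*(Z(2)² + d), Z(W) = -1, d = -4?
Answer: √41189 ≈ 202.95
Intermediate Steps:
A = 42320
y(p) = -3*p (y(p) = p*((-1)² - 4) = p*(1 - 4) = p*(-3) = -3*p)
√(y(-13)*(-29) + A) = √(-3*(-13)*(-29) + 42320) = √(39*(-29) + 42320) = √(-1131 + 42320) = √41189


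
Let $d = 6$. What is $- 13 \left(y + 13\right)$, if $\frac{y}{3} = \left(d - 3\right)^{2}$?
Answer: $-520$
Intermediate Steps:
$y = 27$ ($y = 3 \left(6 - 3\right)^{2} = 3 \cdot 3^{2} = 3 \cdot 9 = 27$)
$- 13 \left(y + 13\right) = - 13 \left(27 + 13\right) = \left(-13\right) 40 = -520$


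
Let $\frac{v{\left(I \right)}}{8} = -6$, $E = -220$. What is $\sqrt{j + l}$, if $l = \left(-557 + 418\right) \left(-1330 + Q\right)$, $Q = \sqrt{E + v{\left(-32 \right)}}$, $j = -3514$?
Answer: $\sqrt{181356 - 278 i \sqrt{67}} \approx 425.87 - 2.672 i$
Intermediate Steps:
$v{\left(I \right)} = -48$ ($v{\left(I \right)} = 8 \left(-6\right) = -48$)
$Q = 2 i \sqrt{67}$ ($Q = \sqrt{-220 - 48} = \sqrt{-268} = 2 i \sqrt{67} \approx 16.371 i$)
$l = 184870 - 278 i \sqrt{67}$ ($l = \left(-557 + 418\right) \left(-1330 + 2 i \sqrt{67}\right) = - 139 \left(-1330 + 2 i \sqrt{67}\right) = 184870 - 278 i \sqrt{67} \approx 1.8487 \cdot 10^{5} - 2275.5 i$)
$\sqrt{j + l} = \sqrt{-3514 + \left(184870 - 278 i \sqrt{67}\right)} = \sqrt{181356 - 278 i \sqrt{67}}$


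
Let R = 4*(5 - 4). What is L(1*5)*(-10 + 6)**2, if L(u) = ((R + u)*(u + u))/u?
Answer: 288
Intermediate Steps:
R = 4 (R = 4*1 = 4)
L(u) = 8 + 2*u (L(u) = ((4 + u)*(u + u))/u = ((4 + u)*(2*u))/u = (2*u*(4 + u))/u = 8 + 2*u)
L(1*5)*(-10 + 6)**2 = (8 + 2*(1*5))*(-10 + 6)**2 = (8 + 2*5)*(-4)**2 = (8 + 10)*16 = 18*16 = 288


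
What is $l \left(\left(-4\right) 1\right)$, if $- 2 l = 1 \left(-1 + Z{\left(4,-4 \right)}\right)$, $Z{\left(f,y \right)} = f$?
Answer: $6$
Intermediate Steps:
$l = - \frac{3}{2}$ ($l = - \frac{1 \left(-1 + 4\right)}{2} = - \frac{1 \cdot 3}{2} = \left(- \frac{1}{2}\right) 3 = - \frac{3}{2} \approx -1.5$)
$l \left(\left(-4\right) 1\right) = - \frac{3 \left(\left(-4\right) 1\right)}{2} = \left(- \frac{3}{2}\right) \left(-4\right) = 6$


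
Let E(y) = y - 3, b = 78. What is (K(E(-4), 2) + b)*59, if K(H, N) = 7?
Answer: 5015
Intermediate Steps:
E(y) = -3 + y
(K(E(-4), 2) + b)*59 = (7 + 78)*59 = 85*59 = 5015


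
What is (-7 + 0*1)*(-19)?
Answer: 133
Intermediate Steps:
(-7 + 0*1)*(-19) = (-7 + 0)*(-19) = -7*(-19) = 133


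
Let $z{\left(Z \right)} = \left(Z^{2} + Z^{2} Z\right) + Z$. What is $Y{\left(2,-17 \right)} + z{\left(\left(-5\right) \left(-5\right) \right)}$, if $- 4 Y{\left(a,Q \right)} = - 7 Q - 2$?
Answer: $\frac{64983}{4} \approx 16246.0$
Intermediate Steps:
$Y{\left(a,Q \right)} = \frac{1}{2} + \frac{7 Q}{4}$ ($Y{\left(a,Q \right)} = - \frac{- 7 Q - 2}{4} = - \frac{-2 - 7 Q}{4} = \frac{1}{2} + \frac{7 Q}{4}$)
$z{\left(Z \right)} = Z + Z^{2} + Z^{3}$ ($z{\left(Z \right)} = \left(Z^{2} + Z^{3}\right) + Z = Z + Z^{2} + Z^{3}$)
$Y{\left(2,-17 \right)} + z{\left(\left(-5\right) \left(-5\right) \right)} = \left(\frac{1}{2} + \frac{7}{4} \left(-17\right)\right) + \left(-5\right) \left(-5\right) \left(1 - -25 + \left(\left(-5\right) \left(-5\right)\right)^{2}\right) = \left(\frac{1}{2} - \frac{119}{4}\right) + 25 \left(1 + 25 + 25^{2}\right) = - \frac{117}{4} + 25 \left(1 + 25 + 625\right) = - \frac{117}{4} + 25 \cdot 651 = - \frac{117}{4} + 16275 = \frac{64983}{4}$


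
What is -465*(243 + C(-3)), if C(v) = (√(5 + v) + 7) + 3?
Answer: -117645 - 465*√2 ≈ -1.1830e+5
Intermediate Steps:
C(v) = 10 + √(5 + v) (C(v) = (7 + √(5 + v)) + 3 = 10 + √(5 + v))
-465*(243 + C(-3)) = -465*(243 + (10 + √(5 - 3))) = -465*(243 + (10 + √2)) = -465*(253 + √2) = -117645 - 465*√2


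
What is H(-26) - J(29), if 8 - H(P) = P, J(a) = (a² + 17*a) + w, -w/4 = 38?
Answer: -1148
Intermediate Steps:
w = -152 (w = -4*38 = -152)
J(a) = -152 + a² + 17*a (J(a) = (a² + 17*a) - 152 = -152 + a² + 17*a)
H(P) = 8 - P
H(-26) - J(29) = (8 - 1*(-26)) - (-152 + 29² + 17*29) = (8 + 26) - (-152 + 841 + 493) = 34 - 1*1182 = 34 - 1182 = -1148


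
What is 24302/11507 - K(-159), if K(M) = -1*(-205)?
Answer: -2334633/11507 ≈ -202.89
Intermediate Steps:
K(M) = 205
24302/11507 - K(-159) = 24302/11507 - 1*205 = 24302*(1/11507) - 205 = 24302/11507 - 205 = -2334633/11507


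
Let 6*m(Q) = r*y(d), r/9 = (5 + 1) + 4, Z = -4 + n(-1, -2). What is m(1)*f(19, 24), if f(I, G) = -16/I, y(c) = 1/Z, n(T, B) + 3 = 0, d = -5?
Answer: 240/133 ≈ 1.8045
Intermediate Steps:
n(T, B) = -3 (n(T, B) = -3 + 0 = -3)
Z = -7 (Z = -4 - 3 = -7)
r = 90 (r = 9*((5 + 1) + 4) = 9*(6 + 4) = 9*10 = 90)
y(c) = -⅐ (y(c) = 1/(-7) = -⅐)
m(Q) = -15/7 (m(Q) = (90*(-⅐))/6 = (⅙)*(-90/7) = -15/7)
m(1)*f(19, 24) = -(-240)/(7*19) = -15/7*(-16/19) = 240/133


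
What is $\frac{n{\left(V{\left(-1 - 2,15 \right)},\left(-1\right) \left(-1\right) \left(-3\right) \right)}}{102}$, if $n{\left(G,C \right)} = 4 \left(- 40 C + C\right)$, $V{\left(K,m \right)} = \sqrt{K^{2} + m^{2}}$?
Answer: $\frac{78}{17} \approx 4.5882$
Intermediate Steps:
$n{\left(G,C \right)} = - 156 C$ ($n{\left(G,C \right)} = 4 \left(- 39 C\right) = - 156 C$)
$\frac{n{\left(V{\left(-1 - 2,15 \right)},\left(-1\right) \left(-1\right) \left(-3\right) \right)}}{102} = \frac{\left(-156\right) \left(-1\right) \left(-1\right) \left(-3\right)}{102} = - 156 \cdot 1 \left(-3\right) \frac{1}{102} = \left(-156\right) \left(-3\right) \frac{1}{102} = 468 \cdot \frac{1}{102} = \frac{78}{17}$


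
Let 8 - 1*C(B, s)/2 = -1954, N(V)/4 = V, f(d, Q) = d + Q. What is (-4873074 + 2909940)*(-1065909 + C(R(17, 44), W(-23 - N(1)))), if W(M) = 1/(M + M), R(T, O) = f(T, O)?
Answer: 2084818860990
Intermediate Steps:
f(d, Q) = Q + d
N(V) = 4*V
R(T, O) = O + T
W(M) = 1/(2*M)
C(B, s) = 3924 (C(B, s) = 16 - 2*(-1954) = 16 + 3908 = 3924)
(-4873074 + 2909940)*(-1065909 + C(R(17, 44), W(-23 - N(1)))) = (-4873074 + 2909940)*(-1065909 + 3924) = -1963134*(-1061985) = 2084818860990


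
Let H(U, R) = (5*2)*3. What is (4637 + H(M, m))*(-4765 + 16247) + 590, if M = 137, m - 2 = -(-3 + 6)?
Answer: 53587084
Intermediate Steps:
m = -1 (m = 2 - (-3 + 6) = 2 - 1*3 = 2 - 3 = -1)
H(U, R) = 30 (H(U, R) = 10*3 = 30)
(4637 + H(M, m))*(-4765 + 16247) + 590 = (4637 + 30)*(-4765 + 16247) + 590 = 4667*11482 + 590 = 53586494 + 590 = 53587084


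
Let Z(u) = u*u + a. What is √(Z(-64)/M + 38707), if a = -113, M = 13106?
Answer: 5*√265945864202/13106 ≈ 196.74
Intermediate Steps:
Z(u) = -113 + u² (Z(u) = u*u - 113 = u² - 113 = -113 + u²)
√(Z(-64)/M + 38707) = √((-113 + (-64)²)/13106 + 38707) = √((-113 + 4096)*(1/13106) + 38707) = √(3983*(1/13106) + 38707) = √(3983/13106 + 38707) = √(507297925/13106) = 5*√265945864202/13106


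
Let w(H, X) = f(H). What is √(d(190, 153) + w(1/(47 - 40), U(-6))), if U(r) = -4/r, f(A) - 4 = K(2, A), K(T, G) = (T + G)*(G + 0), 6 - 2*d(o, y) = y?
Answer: I*√13562/14 ≈ 8.3183*I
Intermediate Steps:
d(o, y) = 3 - y/2
K(T, G) = G*(G + T) (K(T, G) = (G + T)*G = G*(G + T))
f(A) = 4 + A*(2 + A) (f(A) = 4 + A*(A + 2) = 4 + A*(2 + A))
w(H, X) = 4 + H*(2 + H)
√(d(190, 153) + w(1/(47 - 40), U(-6))) = √((3 - ½*153) + (4 + (2 + 1/(47 - 40))/(47 - 40))) = √((3 - 153/2) + (4 + (2 + 1/7)/7)) = √(-147/2 + (4 + (2 + ⅐)/7)) = √(-147/2 + (4 + (⅐)*(15/7))) = √(-147/2 + (4 + 15/49)) = √(-147/2 + 211/49) = √(-6781/98) = I*√13562/14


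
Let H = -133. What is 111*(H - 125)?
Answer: -28638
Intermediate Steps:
111*(H - 125) = 111*(-133 - 125) = 111*(-258) = -28638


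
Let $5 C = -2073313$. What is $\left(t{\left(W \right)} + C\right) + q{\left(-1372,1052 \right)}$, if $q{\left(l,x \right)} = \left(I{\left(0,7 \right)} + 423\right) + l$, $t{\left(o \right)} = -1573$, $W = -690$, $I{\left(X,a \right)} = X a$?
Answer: $- \frac{2085923}{5} \approx -4.1718 \cdot 10^{5}$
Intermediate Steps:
$C = - \frac{2073313}{5}$ ($C = \frac{1}{5} \left(-2073313\right) = - \frac{2073313}{5} \approx -4.1466 \cdot 10^{5}$)
$q{\left(l,x \right)} = 423 + l$ ($q{\left(l,x \right)} = \left(0 \cdot 7 + 423\right) + l = \left(0 + 423\right) + l = 423 + l$)
$\left(t{\left(W \right)} + C\right) + q{\left(-1372,1052 \right)} = \left(-1573 - \frac{2073313}{5}\right) + \left(423 - 1372\right) = - \frac{2081178}{5} - 949 = - \frac{2085923}{5}$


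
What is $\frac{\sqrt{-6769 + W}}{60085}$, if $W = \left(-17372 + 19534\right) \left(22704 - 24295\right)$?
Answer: $\frac{i \sqrt{3446511}}{60085} \approx 0.030898 i$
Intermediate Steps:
$W = -3439742$ ($W = 2162 \left(-1591\right) = -3439742$)
$\frac{\sqrt{-6769 + W}}{60085} = \frac{\sqrt{-6769 - 3439742}}{60085} = \sqrt{-3446511} \cdot \frac{1}{60085} = i \sqrt{3446511} \cdot \frac{1}{60085} = \frac{i \sqrt{3446511}}{60085}$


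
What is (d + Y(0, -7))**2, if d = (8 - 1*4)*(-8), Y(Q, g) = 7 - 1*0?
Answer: 625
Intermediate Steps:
Y(Q, g) = 7 (Y(Q, g) = 7 + 0 = 7)
d = -32 (d = (8 - 4)*(-8) = 4*(-8) = -32)
(d + Y(0, -7))**2 = (-32 + 7)**2 = (-25)**2 = 625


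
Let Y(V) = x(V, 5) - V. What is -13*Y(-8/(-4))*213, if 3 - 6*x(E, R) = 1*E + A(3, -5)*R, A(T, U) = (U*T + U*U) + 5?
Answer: 39689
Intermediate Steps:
A(T, U) = 5 + U**2 + T*U (A(T, U) = (T*U + U**2) + 5 = (U**2 + T*U) + 5 = 5 + U**2 + T*U)
x(E, R) = 1/2 - 5*R/2 - E/6 (x(E, R) = 1/2 - (1*E + (5 + (-5)**2 + 3*(-5))*R)/6 = 1/2 - (E + (5 + 25 - 15)*R)/6 = 1/2 - (E + 15*R)/6 = 1/2 + (-5*R/2 - E/6) = 1/2 - 5*R/2 - E/6)
Y(V) = -12 - 7*V/6 (Y(V) = (1/2 - 5/2*5 - V/6) - V = (1/2 - 25/2 - V/6) - V = (-12 - V/6) - V = -12 - 7*V/6)
-13*Y(-8/(-4))*213 = -13*(-12 - (-28)/(3*(-4)))*213 = -13*(-12 - (-28)*(-1)/(3*4))*213 = -13*(-12 - 7/6*2)*213 = -13*(-12 - 7/3)*213 = -13*(-43/3)*213 = (559/3)*213 = 39689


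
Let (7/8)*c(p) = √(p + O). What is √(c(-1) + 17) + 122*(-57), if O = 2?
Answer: -6954 + √889/7 ≈ -6949.7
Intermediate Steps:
c(p) = 8*√(2 + p)/7 (c(p) = 8*√(p + 2)/7 = 8*√(2 + p)/7)
√(c(-1) + 17) + 122*(-57) = √(8*√(2 - 1)/7 + 17) + 122*(-57) = √(8*√1/7 + 17) - 6954 = √((8/7)*1 + 17) - 6954 = √(8/7 + 17) - 6954 = √(127/7) - 6954 = √889/7 - 6954 = -6954 + √889/7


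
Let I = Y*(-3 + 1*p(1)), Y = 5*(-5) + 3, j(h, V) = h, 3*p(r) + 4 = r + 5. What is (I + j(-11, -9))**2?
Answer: 14641/9 ≈ 1626.8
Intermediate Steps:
p(r) = 1/3 + r/3 (p(r) = -4/3 + (r + 5)/3 = -4/3 + (5 + r)/3 = -4/3 + (5/3 + r/3) = 1/3 + r/3)
Y = -22 (Y = -25 + 3 = -22)
I = 154/3 (I = -22*(-3 + 1*(1/3 + (1/3)*1)) = -22*(-3 + 1*(1/3 + 1/3)) = -22*(-3 + 1*(2/3)) = -22*(-3 + 2/3) = -22*(-7/3) = 154/3 ≈ 51.333)
(I + j(-11, -9))**2 = (154/3 - 11)**2 = (121/3)**2 = 14641/9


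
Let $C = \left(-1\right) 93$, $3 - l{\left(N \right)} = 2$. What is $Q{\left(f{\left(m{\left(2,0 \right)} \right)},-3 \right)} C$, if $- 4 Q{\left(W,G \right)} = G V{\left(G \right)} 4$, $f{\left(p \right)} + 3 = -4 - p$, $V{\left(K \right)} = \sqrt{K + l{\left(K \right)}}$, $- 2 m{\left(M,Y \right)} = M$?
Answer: $- 279 i \sqrt{2} \approx - 394.57 i$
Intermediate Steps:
$m{\left(M,Y \right)} = - \frac{M}{2}$
$l{\left(N \right)} = 1$ ($l{\left(N \right)} = 3 - 2 = 1$)
$C = -93$
$V{\left(K \right)} = \sqrt{1 + K}$ ($V{\left(K \right)} = \sqrt{K + 1} = \sqrt{1 + K}$)
$f{\left(p \right)} = -7 - p$ ($f{\left(p \right)} = -3 - \left(4 + p\right) = -7 - p$)
$Q{\left(W,G \right)} = - G \sqrt{1 + G}$ ($Q{\left(W,G \right)} = - \frac{G \sqrt{1 + G} 4}{4} = - \frac{4 G \sqrt{1 + G}}{4} = - G \sqrt{1 + G}$)
$Q{\left(f{\left(m{\left(2,0 \right)} \right)},-3 \right)} C = \left(-1\right) \left(-3\right) \sqrt{1 - 3} \left(-93\right) = \left(-1\right) \left(-3\right) \sqrt{-2} \left(-93\right) = \left(-1\right) \left(-3\right) i \sqrt{2} \left(-93\right) = 3 i \sqrt{2} \left(-93\right) = - 279 i \sqrt{2}$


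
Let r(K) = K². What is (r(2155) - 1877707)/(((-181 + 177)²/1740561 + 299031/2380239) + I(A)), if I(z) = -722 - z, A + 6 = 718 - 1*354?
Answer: -1273413378441763458/497096305358345 ≈ -2561.7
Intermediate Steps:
A = 358 (A = -6 + (718 - 1*354) = -6 + (718 - 354) = -6 + 364 = 358)
(r(2155) - 1877707)/(((-181 + 177)²/1740561 + 299031/2380239) + I(A)) = (2155² - 1877707)/(((-181 + 177)²/1740561 + 299031/2380239) + (-722 - 1*358)) = (4644025 - 1877707)/(((-4)²*(1/1740561) + 299031*(1/2380239)) + (-722 - 358)) = 2766318/((16*(1/1740561) + 99677/793413) - 1080) = 2766318/((16/1740561 + 99677/793413) - 1080) = 2766318/(57835531135/460327908231 - 1080) = 2766318/(-497096305358345/460327908231) = 2766318*(-460327908231/497096305358345) = -1273413378441763458/497096305358345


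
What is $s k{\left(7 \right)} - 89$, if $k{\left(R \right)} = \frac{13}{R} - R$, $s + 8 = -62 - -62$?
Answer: $- \frac{335}{7} \approx -47.857$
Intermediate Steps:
$s = -8$ ($s = -8 - 0 = -8 + \left(-62 + 62\right) = -8 + 0 = -8$)
$k{\left(R \right)} = - R + \frac{13}{R}$
$s k{\left(7 \right)} - 89 = - 8 \left(\left(-1\right) 7 + \frac{13}{7}\right) - 89 = - 8 \left(-7 + 13 \cdot \frac{1}{7}\right) - 89 = - 8 \left(-7 + \frac{13}{7}\right) - 89 = \left(-8\right) \left(- \frac{36}{7}\right) - 89 = \frac{288}{7} - 89 = - \frac{335}{7}$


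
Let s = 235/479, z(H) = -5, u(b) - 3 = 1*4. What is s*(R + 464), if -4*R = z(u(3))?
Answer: 437335/1916 ≈ 228.25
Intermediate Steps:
u(b) = 7 (u(b) = 3 + 1*4 = 3 + 4 = 7)
s = 235/479 (s = 235*(1/479) = 235/479 ≈ 0.49061)
R = 5/4 (R = -¼*(-5) = 5/4 ≈ 1.2500)
s*(R + 464) = 235*(5/4 + 464)/479 = (235/479)*(1861/4) = 437335/1916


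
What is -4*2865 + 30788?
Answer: 19328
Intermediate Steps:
-4*2865 + 30788 = -11460 + 30788 = 19328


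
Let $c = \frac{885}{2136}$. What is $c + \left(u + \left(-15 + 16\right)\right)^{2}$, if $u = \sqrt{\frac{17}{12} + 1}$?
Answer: $\frac{8183}{2136} + \frac{\sqrt{87}}{3} \approx 6.9401$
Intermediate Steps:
$c = \frac{295}{712}$ ($c = 885 \cdot \frac{1}{2136} = \frac{295}{712} \approx 0.41433$)
$u = \frac{\sqrt{87}}{6}$ ($u = \sqrt{17 \cdot \frac{1}{12} + 1} = \sqrt{\frac{17}{12} + 1} = \sqrt{\frac{29}{12}} = \frac{\sqrt{87}}{6} \approx 1.5546$)
$c + \left(u + \left(-15 + 16\right)\right)^{2} = \frac{295}{712} + \left(\frac{\sqrt{87}}{6} + \left(-15 + 16\right)\right)^{2} = \frac{295}{712} + \left(\frac{\sqrt{87}}{6} + 1\right)^{2} = \frac{295}{712} + \left(1 + \frac{\sqrt{87}}{6}\right)^{2}$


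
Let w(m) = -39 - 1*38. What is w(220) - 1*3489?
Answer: -3566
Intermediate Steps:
w(m) = -77 (w(m) = -39 - 38 = -77)
w(220) - 1*3489 = -77 - 1*3489 = -77 - 3489 = -3566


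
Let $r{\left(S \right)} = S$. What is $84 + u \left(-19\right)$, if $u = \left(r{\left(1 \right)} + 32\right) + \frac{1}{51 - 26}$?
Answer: $- \frac{13594}{25} \approx -543.76$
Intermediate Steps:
$u = \frac{826}{25}$ ($u = \left(1 + 32\right) + \frac{1}{51 - 26} = 33 + \frac{1}{25} = \frac{826}{25} \approx 33.04$)
$84 + u \left(-19\right) = 84 + \frac{826}{25} \left(-19\right) = 84 - \frac{15694}{25} = - \frac{13594}{25}$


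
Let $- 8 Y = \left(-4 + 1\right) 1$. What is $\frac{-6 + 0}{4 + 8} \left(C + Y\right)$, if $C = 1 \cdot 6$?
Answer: $- \frac{51}{16} \approx -3.1875$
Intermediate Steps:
$C = 6$
$Y = \frac{3}{8}$ ($Y = - \frac{\left(-4 + 1\right) 1}{8} = - \frac{\left(-3\right) 1}{8} = \left(- \frac{1}{8}\right) \left(-3\right) = \frac{3}{8} \approx 0.375$)
$\frac{-6 + 0}{4 + 8} \left(C + Y\right) = \frac{-6 + 0}{4 + 8} \left(6 + \frac{3}{8}\right) = - \frac{6}{12} \cdot \frac{51}{8} = \left(-6\right) \frac{1}{12} \cdot \frac{51}{8} = \left(- \frac{1}{2}\right) \frac{51}{8} = - \frac{51}{16}$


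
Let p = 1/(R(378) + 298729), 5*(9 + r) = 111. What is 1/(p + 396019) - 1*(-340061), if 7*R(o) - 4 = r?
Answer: 1408062239460615295/4140616652454 ≈ 3.4006e+5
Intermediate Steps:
r = 66/5 (r = -9 + (1/5)*111 = -9 + 111/5 = 66/5 ≈ 13.200)
R(o) = 86/35 (R(o) = 4/7 + (1/7)*(66/5) = 4/7 + 66/35 = 86/35)
p = 35/10455601 (p = 1/(86/35 + 298729) = 1/(10455601/35) = 35/10455601 ≈ 3.3475e-6)
1/(p + 396019) - 1*(-340061) = 1/(35/10455601 + 396019) - 1*(-340061) = 1/(4140616652454/10455601) + 340061 = 10455601/4140616652454 + 340061 = 1408062239460615295/4140616652454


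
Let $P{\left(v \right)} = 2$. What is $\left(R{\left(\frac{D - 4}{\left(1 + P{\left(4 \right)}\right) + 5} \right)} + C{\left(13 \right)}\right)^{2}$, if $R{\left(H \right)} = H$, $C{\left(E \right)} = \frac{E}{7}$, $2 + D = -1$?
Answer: $\frac{3025}{3136} \approx 0.9646$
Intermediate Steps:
$D = -3$ ($D = -2 - 1 = -3$)
$C{\left(E \right)} = \frac{E}{7}$ ($C{\left(E \right)} = E \frac{1}{7} = \frac{E}{7}$)
$\left(R{\left(\frac{D - 4}{\left(1 + P{\left(4 \right)}\right) + 5} \right)} + C{\left(13 \right)}\right)^{2} = \left(\frac{-3 - 4}{\left(1 + 2\right) + 5} + \frac{1}{7} \cdot 13\right)^{2} = \left(- \frac{7}{3 + 5} + \frac{13}{7}\right)^{2} = \left(- \frac{7}{8} + \frac{13}{7}\right)^{2} = \left(\frac{55}{56}\right)^{2} = \frac{3025}{3136}$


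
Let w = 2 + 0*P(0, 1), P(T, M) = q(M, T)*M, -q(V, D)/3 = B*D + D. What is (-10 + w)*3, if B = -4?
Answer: -24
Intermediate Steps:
q(V, D) = 9*D (q(V, D) = -3*(-4*D + D) = -(-9)*D = 9*D)
P(T, M) = 9*M*T (P(T, M) = (9*T)*M = 9*M*T)
w = 2 (w = 2 + 0*(9*1*0) = 2 + 0*0 = 2 + 0 = 2)
(-10 + w)*3 = (-10 + 2)*3 = -8*3 = -24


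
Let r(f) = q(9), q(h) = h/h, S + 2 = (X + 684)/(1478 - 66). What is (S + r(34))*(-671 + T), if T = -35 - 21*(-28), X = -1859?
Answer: 152633/706 ≈ 216.19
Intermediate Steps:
S = -3999/1412 (S = -2 + (-1859 + 684)/(1478 - 66) = -2 - 1175/1412 = -3999/1412 ≈ -2.8322)
q(h) = 1
T = 553 (T = -35 + 588 = 553)
r(f) = 1
(S + r(34))*(-671 + T) = (-3999/1412 + 1)*(-671 + 553) = -2587/1412*(-118) = 152633/706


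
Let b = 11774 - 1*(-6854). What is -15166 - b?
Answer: -33794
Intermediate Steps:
b = 18628 (b = 11774 + 6854 = 18628)
-15166 - b = -15166 - 1*18628 = -15166 - 18628 = -33794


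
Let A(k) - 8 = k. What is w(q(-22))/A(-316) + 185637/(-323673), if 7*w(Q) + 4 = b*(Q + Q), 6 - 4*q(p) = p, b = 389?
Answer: -51468139/16615214 ≈ -3.0977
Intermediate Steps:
A(k) = 8 + k
q(p) = 3/2 - p/4
w(Q) = -4/7 + 778*Q/7 (w(Q) = -4/7 + (389*(Q + Q))/7 = -4/7 + (389*(2*Q))/7 = -4/7 + (778*Q)/7 = -4/7 + 778*Q/7)
w(q(-22))/A(-316) + 185637/(-323673) = (-4/7 + 778*(3/2 - ¼*(-22))/7)/(8 - 316) + 185637/(-323673) = (-4/7 + 778*(3/2 + 11/2)/7)/(-308) + 185637*(-1/323673) = (-4/7 + (778/7)*7)*(-1/308) - 61879/107891 = (-4/7 + 778)*(-1/308) - 61879/107891 = (5442/7)*(-1/308) - 61879/107891 = -2721/1078 - 61879/107891 = -51468139/16615214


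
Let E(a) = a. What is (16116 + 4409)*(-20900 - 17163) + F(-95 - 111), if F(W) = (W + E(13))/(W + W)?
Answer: -321872146707/412 ≈ -7.8124e+8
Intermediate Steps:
F(W) = (13 + W)/(2*W) (F(W) = (W + 13)/(W + W) = (13 + W)/((2*W)) = (13 + W)*(1/(2*W)) = (13 + W)/(2*W))
(16116 + 4409)*(-20900 - 17163) + F(-95 - 111) = (16116 + 4409)*(-20900 - 17163) + (13 + (-95 - 111))/(2*(-95 - 111)) = 20525*(-38063) + (½)*(13 - 206)/(-206) = -781243075 + (½)*(-1/206)*(-193) = -781243075 + 193/412 = -321872146707/412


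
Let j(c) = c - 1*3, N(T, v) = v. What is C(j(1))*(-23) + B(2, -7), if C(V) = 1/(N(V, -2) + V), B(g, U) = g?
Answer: 31/4 ≈ 7.7500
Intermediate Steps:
j(c) = -3 + c (j(c) = c - 3 = -3 + c)
C(V) = 1/(-2 + V)
C(j(1))*(-23) + B(2, -7) = -23/(-2 + (-3 + 1)) + 2 = -23/(-2 - 2) + 2 = -23/(-4) + 2 = -¼*(-23) + 2 = 23/4 + 2 = 31/4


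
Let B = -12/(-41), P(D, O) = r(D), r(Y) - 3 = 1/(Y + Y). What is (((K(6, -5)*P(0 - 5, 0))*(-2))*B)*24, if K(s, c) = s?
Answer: -50112/205 ≈ -244.45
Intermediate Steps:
r(Y) = 3 + 1/(2*Y) (r(Y) = 3 + 1/(Y + Y) = 3 + 1/(2*Y))
P(D, O) = 3 + 1/(2*D)
B = 12/41 (B = -12*(-1/41) = 12/41 ≈ 0.29268)
(((K(6, -5)*P(0 - 5, 0))*(-2))*B)*24 = (((6*(3 + 1/(2*(0 - 5))))*(-2))*(12/41))*24 = (((6*(3 + (½)/(-5)))*(-2))*(12/41))*24 = (((6*(3 + (½)*(-⅕)))*(-2))*(12/41))*24 = (((6*(3 - ⅒))*(-2))*(12/41))*24 = (((6*(29/10))*(-2))*(12/41))*24 = (((87/5)*(-2))*(12/41))*24 = -174/5*12/41*24 = -2088/205*24 = -50112/205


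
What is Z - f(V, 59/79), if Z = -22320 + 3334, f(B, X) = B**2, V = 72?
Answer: -24170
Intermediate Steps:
Z = -18986
Z - f(V, 59/79) = -18986 - 1*72**2 = -18986 - 1*5184 = -18986 - 5184 = -24170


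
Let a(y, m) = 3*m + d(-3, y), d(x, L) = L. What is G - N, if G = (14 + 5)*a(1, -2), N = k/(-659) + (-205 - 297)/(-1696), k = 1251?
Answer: -52193601/558832 ≈ -93.398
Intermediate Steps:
a(y, m) = y + 3*m (a(y, m) = 3*m + y = y + 3*m)
N = -895439/558832 (N = 1251/(-659) + (-205 - 297)/(-1696) = 1251*(-1/659) - 502*(-1/1696) = -1251/659 + 251/848 = -895439/558832 ≈ -1.6023)
G = -95 (G = (14 + 5)*(1 + 3*(-2)) = 19*(1 - 6) = 19*(-5) = -95)
G - N = -95 - 1*(-895439/558832) = -95 + 895439/558832 = -52193601/558832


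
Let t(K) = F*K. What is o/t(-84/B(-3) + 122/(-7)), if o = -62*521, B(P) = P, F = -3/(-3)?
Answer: -113057/37 ≈ -3055.6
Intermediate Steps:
F = 1 (F = -3*(-⅓) = 1)
t(K) = K (t(K) = 1*K = K)
o = -32302
o/t(-84/B(-3) + 122/(-7)) = -32302/(-84/(-3) + 122/(-7)) = -32302/(-84*(-⅓) + 122*(-⅐)) = -32302/(28 - 122/7) = -32302/74/7 = -32302*7/74 = -113057/37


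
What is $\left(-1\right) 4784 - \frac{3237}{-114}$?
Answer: $- \frac{180713}{38} \approx -4755.6$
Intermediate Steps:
$\left(-1\right) 4784 - \frac{3237}{-114} = -4784 - 3237 \left(- \frac{1}{114}\right) = -4784 - - \frac{1079}{38} = -4784 + \frac{1079}{38} = - \frac{180713}{38}$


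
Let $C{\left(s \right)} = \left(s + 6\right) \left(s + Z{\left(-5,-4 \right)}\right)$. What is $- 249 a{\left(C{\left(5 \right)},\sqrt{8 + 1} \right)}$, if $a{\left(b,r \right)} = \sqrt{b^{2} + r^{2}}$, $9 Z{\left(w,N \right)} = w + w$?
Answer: $- \frac{83 \sqrt{148954}}{3} \approx -10678.0$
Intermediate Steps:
$Z{\left(w,N \right)} = \frac{2 w}{9}$ ($Z{\left(w,N \right)} = \frac{w + w}{9} = \frac{2 w}{9}$)
$C{\left(s \right)} = \left(6 + s\right) \left(- \frac{10}{9} + s\right)$ ($C{\left(s \right)} = \left(s + 6\right) \left(s + \frac{2}{9} \left(-5\right)\right) = \left(6 + s\right) \left(s - \frac{10}{9}\right) = \left(6 + s\right) \left(- \frac{10}{9} + s\right)$)
$- 249 a{\left(C{\left(5 \right)},\sqrt{8 + 1} \right)} = - 249 \sqrt{\left(- \frac{20}{3} + 5^{2} + \frac{44}{9} \cdot 5\right)^{2} + \left(\sqrt{8 + 1}\right)^{2}} = - 249 \sqrt{\left(- \frac{20}{3} + 25 + \frac{220}{9}\right)^{2} + \left(\sqrt{9}\right)^{2}} = - 249 \sqrt{\left(\frac{385}{9}\right)^{2} + 3^{2}} = - 249 \sqrt{\frac{148225}{81} + 9} = - 249 \sqrt{\frac{148954}{81}} = - 249 \frac{\sqrt{148954}}{9} = - \frac{83 \sqrt{148954}}{3}$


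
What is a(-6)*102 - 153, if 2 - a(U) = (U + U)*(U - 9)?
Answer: -18309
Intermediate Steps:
a(U) = 2 - 2*U*(-9 + U) (a(U) = 2 - (U + U)*(U - 9) = 2 - 2*U*(-9 + U))
a(-6)*102 - 153 = (2 - 2*(-6)**2 + 18*(-6))*102 - 153 = (2 - 2*36 - 108)*102 - 153 = (2 - 72 - 108)*102 - 153 = -178*102 - 153 = -18156 - 153 = -18309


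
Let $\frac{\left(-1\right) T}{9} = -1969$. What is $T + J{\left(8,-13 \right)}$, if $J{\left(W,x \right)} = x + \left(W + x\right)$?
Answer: $17703$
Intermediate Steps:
$T = 17721$ ($T = \left(-9\right) \left(-1969\right) = 17721$)
$J{\left(W,x \right)} = W + 2 x$
$T + J{\left(8,-13 \right)} = 17721 + \left(8 + 2 \left(-13\right)\right) = 17721 + \left(8 - 26\right) = 17721 - 18 = 17703$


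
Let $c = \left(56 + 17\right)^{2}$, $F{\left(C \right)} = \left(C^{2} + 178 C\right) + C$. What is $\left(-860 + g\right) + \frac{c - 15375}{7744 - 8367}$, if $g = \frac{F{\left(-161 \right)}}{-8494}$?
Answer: $- \frac{2231889571}{2645881} \approx -843.53$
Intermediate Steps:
$F{\left(C \right)} = C^{2} + 179 C$
$c = 5329$ ($c = 73^{2} = 5329$)
$g = \frac{1449}{4247}$ ($g = \frac{\left(-161\right) \left(179 - 161\right)}{-8494} = \left(-161\right) 18 \left(- \frac{1}{8494}\right) = \left(-2898\right) \left(- \frac{1}{8494}\right) = \frac{1449}{4247} \approx 0.34118$)
$\left(-860 + g\right) + \frac{c - 15375}{7744 - 8367} = \left(-860 + \frac{1449}{4247}\right) + \frac{5329 - 15375}{7744 - 8367} = - \frac{3650971}{4247} - \frac{10046}{-623} = - \frac{3650971}{4247} - - \frac{10046}{623} = - \frac{3650971}{4247} + \frac{10046}{623} = - \frac{2231889571}{2645881}$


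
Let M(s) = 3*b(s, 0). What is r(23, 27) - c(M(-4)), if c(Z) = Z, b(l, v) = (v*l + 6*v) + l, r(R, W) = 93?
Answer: 105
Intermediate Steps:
b(l, v) = l + 6*v + l*v (b(l, v) = (l*v + 6*v) + l = (6*v + l*v) + l = l + 6*v + l*v)
M(s) = 3*s (M(s) = 3*(s + 6*0 + s*0) = 3*(s + 0 + 0) = 3*s)
r(23, 27) - c(M(-4)) = 93 - 3*(-4) = 93 - 1*(-12) = 93 + 12 = 105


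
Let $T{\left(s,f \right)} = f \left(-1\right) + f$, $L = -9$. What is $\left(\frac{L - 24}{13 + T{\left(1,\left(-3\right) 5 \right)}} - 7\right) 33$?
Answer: $- \frac{4092}{13} \approx -314.77$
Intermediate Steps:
$T{\left(s,f \right)} = 0$ ($T{\left(s,f \right)} = - f + f = 0$)
$\left(\frac{L - 24}{13 + T{\left(1,\left(-3\right) 5 \right)}} - 7\right) 33 = \left(\frac{-9 - 24}{13 + 0} - 7\right) 33 = \left(- \frac{33}{13} - 7\right) 33 = \left(- \frac{124}{13}\right) 33 = - \frac{4092}{13}$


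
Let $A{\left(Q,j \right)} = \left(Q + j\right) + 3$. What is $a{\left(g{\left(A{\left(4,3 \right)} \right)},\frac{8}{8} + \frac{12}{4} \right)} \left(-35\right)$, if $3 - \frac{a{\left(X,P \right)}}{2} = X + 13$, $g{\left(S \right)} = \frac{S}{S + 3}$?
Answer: $\frac{9800}{13} \approx 753.85$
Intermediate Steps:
$A{\left(Q,j \right)} = 3 + Q + j$
$g{\left(S \right)} = \frac{S}{3 + S}$
$a{\left(X,P \right)} = -20 - 2 X$ ($a{\left(X,P \right)} = 6 - 2 \left(X + 13\right) = 6 - 2 \left(13 + X\right) = 6 - \left(26 + 2 X\right) = -20 - 2 X$)
$a{\left(g{\left(A{\left(4,3 \right)} \right)},\frac{8}{8} + \frac{12}{4} \right)} \left(-35\right) = \left(-20 - 2 \frac{3 + 4 + 3}{3 + \left(3 + 4 + 3\right)}\right) \left(-35\right) = \left(-20 - 2 \frac{10}{3 + 10}\right) \left(-35\right) = \left(-20 - 2 \cdot \frac{10}{13}\right) \left(-35\right) = \left(-20 - 2 \cdot 10 \cdot \frac{1}{13}\right) \left(-35\right) = \left(-20 - \frac{20}{13}\right) \left(-35\right) = \left(- \frac{280}{13}\right) \left(-35\right) = \frac{9800}{13}$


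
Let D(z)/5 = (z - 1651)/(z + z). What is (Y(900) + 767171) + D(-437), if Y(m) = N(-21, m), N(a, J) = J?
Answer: 335652247/437 ≈ 7.6808e+5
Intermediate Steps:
D(z) = 5*(-1651 + z)/(2*z) (D(z) = 5*((z - 1651)/(z + z)) = 5*((-1651 + z)/((2*z))) = 5*((-1651 + z)*(1/(2*z))) = 5*((-1651 + z)/(2*z)) = 5*(-1651 + z)/(2*z))
Y(m) = m
(Y(900) + 767171) + D(-437) = (900 + 767171) + (5/2)*(-1651 - 437)/(-437) = 768071 + (5/2)*(-1/437)*(-2088) = 768071 + 5220/437 = 335652247/437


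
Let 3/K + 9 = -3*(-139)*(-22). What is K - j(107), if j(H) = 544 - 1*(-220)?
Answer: -2338605/3061 ≈ -764.00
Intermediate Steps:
j(H) = 764 (j(H) = 544 + 220 = 764)
K = -1/3061 (K = 3/(-9 - 3*(-139)*(-22)) = 3/(-9 + 417*(-22)) = 3/(-9 - 9174) = 3/(-9183) = 3*(-1/9183) = -1/3061 ≈ -0.00032669)
K - j(107) = -1/3061 - 1*764 = -1/3061 - 764 = -2338605/3061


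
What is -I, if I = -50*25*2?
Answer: 2500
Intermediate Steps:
I = -2500 (I = -1250*2 = -2500)
-I = -1*(-2500) = 2500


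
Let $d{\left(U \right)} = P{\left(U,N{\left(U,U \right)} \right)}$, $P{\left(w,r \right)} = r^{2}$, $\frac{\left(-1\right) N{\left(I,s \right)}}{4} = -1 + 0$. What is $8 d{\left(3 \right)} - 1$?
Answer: $127$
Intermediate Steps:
$N{\left(I,s \right)} = 4$ ($N{\left(I,s \right)} = - 4 \left(-1 + 0\right) = \left(-4\right) \left(-1\right) = 4$)
$d{\left(U \right)} = 16$ ($d{\left(U \right)} = 4^{2} = 16$)
$8 d{\left(3 \right)} - 1 = 8 \cdot 16 - 1 = 128 - 1 = 127$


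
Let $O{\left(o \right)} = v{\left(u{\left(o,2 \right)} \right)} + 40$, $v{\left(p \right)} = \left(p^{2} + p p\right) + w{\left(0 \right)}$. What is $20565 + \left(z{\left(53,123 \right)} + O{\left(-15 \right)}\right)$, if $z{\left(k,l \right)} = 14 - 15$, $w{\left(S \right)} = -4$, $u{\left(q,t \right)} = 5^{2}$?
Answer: $21850$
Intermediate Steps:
$u{\left(q,t \right)} = 25$
$v{\left(p \right)} = -4 + 2 p^{2}$ ($v{\left(p \right)} = \left(p^{2} + p p\right) - 4 = \left(p^{2} + p^{2}\right) - 4 = 2 p^{2} - 4 = -4 + 2 p^{2}$)
$O{\left(o \right)} = 1286$ ($O{\left(o \right)} = \left(-4 + 2 \cdot 25^{2}\right) + 40 = \left(-4 + 2 \cdot 625\right) + 40 = \left(-4 + 1250\right) + 40 = 1246 + 40 = 1286$)
$z{\left(k,l \right)} = -1$
$20565 + \left(z{\left(53,123 \right)} + O{\left(-15 \right)}\right) = 20565 + \left(-1 + 1286\right) = 20565 + 1285 = 21850$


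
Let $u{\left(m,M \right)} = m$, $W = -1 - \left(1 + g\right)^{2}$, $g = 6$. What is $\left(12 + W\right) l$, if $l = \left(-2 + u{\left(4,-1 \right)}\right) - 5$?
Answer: $114$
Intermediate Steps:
$W = -50$ ($W = -1 - \left(1 + 6\right)^{2} = -1 - 7^{2} = -1 - 49 = -50$)
$l = -3$ ($l = \left(-2 + 4\right) - 5 = 2 - 5 = -3$)
$\left(12 + W\right) l = \left(12 - 50\right) \left(-3\right) = \left(-38\right) \left(-3\right) = 114$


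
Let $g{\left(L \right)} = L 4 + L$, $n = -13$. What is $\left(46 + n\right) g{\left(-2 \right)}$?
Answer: $-330$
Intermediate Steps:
$g{\left(L \right)} = 5 L$ ($g{\left(L \right)} = 4 L + L = 5 L$)
$\left(46 + n\right) g{\left(-2 \right)} = \left(46 - 13\right) 5 \left(-2\right) = 33 \left(-10\right) = -330$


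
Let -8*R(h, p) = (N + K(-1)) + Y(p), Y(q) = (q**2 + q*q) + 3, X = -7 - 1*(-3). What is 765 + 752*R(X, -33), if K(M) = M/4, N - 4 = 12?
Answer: -411459/2 ≈ -2.0573e+5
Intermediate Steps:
X = -4 (X = -7 + 3 = -4)
N = 16 (N = 4 + 12 = 16)
K(M) = M/4 (K(M) = M*(1/4) = M/4)
Y(q) = 3 + 2*q**2 (Y(q) = (q**2 + q**2) + 3 = 2*q**2 + 3 = 3 + 2*q**2)
R(h, p) = -75/32 - p**2/4 (R(h, p) = -((16 + (1/4)*(-1)) + (3 + 2*p**2))/8 = -((16 - 1/4) + (3 + 2*p**2))/8 = -(63/4 + (3 + 2*p**2))/8 = -(75/4 + 2*p**2)/8 = -75/32 - p**2/4)
765 + 752*R(X, -33) = 765 + 752*(-75/32 - 1/4*(-33)**2) = 765 + 752*(-75/32 - 1/4*1089) = 765 + 752*(-75/32 - 1089/4) = 765 + 752*(-8787/32) = 765 - 412989/2 = -411459/2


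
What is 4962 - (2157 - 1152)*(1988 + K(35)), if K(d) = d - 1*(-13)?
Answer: -2041218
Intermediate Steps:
K(d) = 13 + d (K(d) = d + 13 = 13 + d)
4962 - (2157 - 1152)*(1988 + K(35)) = 4962 - (2157 - 1152)*(1988 + (13 + 35)) = 4962 - 1005*(1988 + 48) = 4962 - 1005*2036 = 4962 - 1*2046180 = 4962 - 2046180 = -2041218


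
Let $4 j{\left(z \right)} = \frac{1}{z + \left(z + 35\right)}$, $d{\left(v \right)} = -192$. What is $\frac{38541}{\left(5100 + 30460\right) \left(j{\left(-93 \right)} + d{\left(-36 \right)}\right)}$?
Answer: $- \frac{5819691}{1030964410} \approx -0.0056449$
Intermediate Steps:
$j{\left(z \right)} = \frac{1}{4 \left(35 + 2 z\right)}$ ($j{\left(z \right)} = \frac{1}{4 \left(z + \left(z + 35\right)\right)} = \frac{1}{4 \left(z + \left(35 + z\right)\right)} = \frac{1}{4 \left(35 + 2 z\right)}$)
$\frac{38541}{\left(5100 + 30460\right) \left(j{\left(-93 \right)} + d{\left(-36 \right)}\right)} = \frac{38541}{\left(5100 + 30460\right) \left(\frac{1}{4 \left(35 + 2 \left(-93\right)\right)} - 192\right)} = \frac{38541}{35560 \left(\frac{1}{4 \left(35 - 186\right)} - 192\right)} = \frac{38541}{35560 \left(\frac{1}{4 \left(-151\right)} - 192\right)} = \frac{38541}{35560 \left(\frac{1}{4} \left(- \frac{1}{151}\right) - 192\right)} = \frac{38541}{35560 \left(- \frac{1}{604} - 192\right)} = \frac{38541}{35560 \left(- \frac{115969}{604}\right)} = \frac{38541}{- \frac{1030964410}{151}} = 38541 \left(- \frac{151}{1030964410}\right) = - \frac{5819691}{1030964410}$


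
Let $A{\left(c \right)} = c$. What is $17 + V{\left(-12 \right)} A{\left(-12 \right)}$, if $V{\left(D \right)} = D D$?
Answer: $-1711$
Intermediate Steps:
$V{\left(D \right)} = D^{2}$
$17 + V{\left(-12 \right)} A{\left(-12 \right)} = 17 + \left(-12\right)^{2} \left(-12\right) = 17 + 144 \left(-12\right) = 17 - 1728 = -1711$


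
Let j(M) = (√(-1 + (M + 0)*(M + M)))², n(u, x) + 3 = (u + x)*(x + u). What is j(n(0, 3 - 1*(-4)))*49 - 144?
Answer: 207175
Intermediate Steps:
n(u, x) = -3 + (u + x)² (n(u, x) = -3 + (u + x)*(x + u) = -3 + (u + x)*(u + x) = -3 + (u + x)²)
j(M) = -1 + 2*M² (j(M) = (√(-1 + M*(2*M)))² = (√(-1 + 2*M²))² = -1 + 2*M²)
j(n(0, 3 - 1*(-4)))*49 - 144 = (-1 + 2*(-3 + (0 + (3 - 1*(-4)))²)²)*49 - 144 = (-1 + 2*(-3 + (0 + (3 + 4))²)²)*49 - 144 = (-1 + 2*(-3 + (0 + 7)²)²)*49 - 144 = (-1 + 2*(-3 + 7²)²)*49 - 144 = (-1 + 2*(-3 + 49)²)*49 - 144 = (-1 + 2*46²)*49 - 144 = (-1 + 2*2116)*49 - 144 = (-1 + 4232)*49 - 144 = 4231*49 - 144 = 207319 - 144 = 207175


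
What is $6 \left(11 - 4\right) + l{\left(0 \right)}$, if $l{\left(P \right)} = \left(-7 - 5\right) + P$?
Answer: $30$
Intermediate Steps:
$l{\left(P \right)} = -12 + P$
$6 \left(11 - 4\right) + l{\left(0 \right)} = 6 \left(11 - 4\right) + \left(-12 + 0\right) = 6 \cdot 7 - 12 = 42 - 12 = 30$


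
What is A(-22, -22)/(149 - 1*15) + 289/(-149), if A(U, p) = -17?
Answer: -41259/19966 ≈ -2.0665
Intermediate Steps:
A(-22, -22)/(149 - 1*15) + 289/(-149) = -17/(149 - 1*15) + 289/(-149) = -17/(149 - 15) + 289*(-1/149) = -17/134 - 289/149 = -41259/19966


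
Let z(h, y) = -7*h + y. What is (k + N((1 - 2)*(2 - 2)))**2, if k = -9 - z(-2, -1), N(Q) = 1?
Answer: 441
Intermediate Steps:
z(h, y) = y - 7*h
k = -22 (k = -9 - (-1 - 7*(-2)) = -9 - (-1 + 14) = -9 - 1*13 = -9 - 13 = -22)
(k + N((1 - 2)*(2 - 2)))**2 = (-22 + 1)**2 = (-21)**2 = 441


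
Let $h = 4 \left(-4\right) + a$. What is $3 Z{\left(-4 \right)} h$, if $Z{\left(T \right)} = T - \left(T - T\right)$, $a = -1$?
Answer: $204$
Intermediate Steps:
$Z{\left(T \right)} = T$ ($Z{\left(T \right)} = T - 0 = T + 0 = T$)
$h = -17$ ($h = 4 \left(-4\right) - 1 = -16 - 1 = -17$)
$3 Z{\left(-4 \right)} h = 3 \left(-4\right) \left(-17\right) = \left(-12\right) \left(-17\right) = 204$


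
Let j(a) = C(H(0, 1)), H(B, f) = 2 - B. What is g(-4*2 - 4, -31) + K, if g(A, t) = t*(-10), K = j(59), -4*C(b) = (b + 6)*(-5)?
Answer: 320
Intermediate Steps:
C(b) = 15/2 + 5*b/4 (C(b) = -(b + 6)*(-5)/4 = -(6 + b)*(-5)/4 = -(-30 - 5*b)/4 = 15/2 + 5*b/4)
j(a) = 10 (j(a) = 15/2 + 5*(2 - 1*0)/4 = 15/2 + 5*(2 + 0)/4 = 15/2 + (5/4)*2 = 15/2 + 5/2 = 10)
K = 10
g(A, t) = -10*t
g(-4*2 - 4, -31) + K = -10*(-31) + 10 = 310 + 10 = 320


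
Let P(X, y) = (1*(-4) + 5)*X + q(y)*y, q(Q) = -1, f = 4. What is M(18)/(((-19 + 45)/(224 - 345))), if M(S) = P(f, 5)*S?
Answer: 1089/13 ≈ 83.769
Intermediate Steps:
P(X, y) = X - y (P(X, y) = (1*(-4) + 5)*X - y = (-4 + 5)*X - y = 1*X - y = X - y)
M(S) = -S (M(S) = (4 - 1*5)*S = (4 - 5)*S = -S)
M(18)/(((-19 + 45)/(224 - 345))) = (-1*18)/(((-19 + 45)/(224 - 345))) = -18/(26/(-121)) = -18/(26*(-1/121)) = -18/(-26/121) = -18*(-121/26) = 1089/13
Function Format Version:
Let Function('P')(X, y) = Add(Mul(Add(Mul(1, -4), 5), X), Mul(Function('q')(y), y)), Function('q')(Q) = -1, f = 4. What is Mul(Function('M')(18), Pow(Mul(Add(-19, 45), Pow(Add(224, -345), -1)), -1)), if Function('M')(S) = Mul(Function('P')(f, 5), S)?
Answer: Rational(1089, 13) ≈ 83.769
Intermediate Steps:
Function('P')(X, y) = Add(X, Mul(-1, y)) (Function('P')(X, y) = Add(Mul(Add(Mul(1, -4), 5), X), Mul(-1, y)) = Add(Mul(Add(-4, 5), X), Mul(-1, y)) = Add(Mul(1, X), Mul(-1, y)) = Add(X, Mul(-1, y)))
Function('M')(S) = Mul(-1, S) (Function('M')(S) = Mul(Add(4, Mul(-1, 5)), S) = Mul(Add(4, -5), S) = Mul(-1, S))
Mul(Function('M')(18), Pow(Mul(Add(-19, 45), Pow(Add(224, -345), -1)), -1)) = Mul(Mul(-1, 18), Pow(Mul(Add(-19, 45), Pow(Add(224, -345), -1)), -1)) = Mul(-18, Pow(Mul(26, Pow(-121, -1)), -1)) = Mul(-18, Pow(Mul(26, Rational(-1, 121)), -1)) = Mul(-18, Pow(Rational(-26, 121), -1)) = Mul(-18, Rational(-121, 26)) = Rational(1089, 13)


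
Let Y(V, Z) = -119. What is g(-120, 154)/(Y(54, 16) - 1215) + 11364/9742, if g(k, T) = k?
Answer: 4082154/3248957 ≈ 1.2565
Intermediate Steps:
g(-120, 154)/(Y(54, 16) - 1215) + 11364/9742 = -120/(-119 - 1215) + 11364/9742 = -120/(-1334) + 11364*(1/9742) = -120*(-1/1334) + 5682/4871 = 60/667 + 5682/4871 = 4082154/3248957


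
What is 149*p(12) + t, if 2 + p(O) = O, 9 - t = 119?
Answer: 1380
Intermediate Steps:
t = -110 (t = 9 - 1*119 = 9 - 119 = -110)
p(O) = -2 + O
149*p(12) + t = 149*(-2 + 12) - 110 = 149*10 - 110 = 1490 - 110 = 1380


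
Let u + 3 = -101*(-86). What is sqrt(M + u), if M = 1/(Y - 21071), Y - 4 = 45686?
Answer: sqrt(5262724307582)/24619 ≈ 93.183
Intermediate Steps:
Y = 45690 (Y = 4 + 45686 = 45690)
M = 1/24619 (M = 1/(45690 - 21071) = 1/24619 ≈ 4.0619e-5)
u = 8683 (u = -3 - 101*(-86) = -3 + 8686 = 8683)
sqrt(M + u) = sqrt(1/24619 + 8683) = sqrt(213766778/24619) = sqrt(5262724307582)/24619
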